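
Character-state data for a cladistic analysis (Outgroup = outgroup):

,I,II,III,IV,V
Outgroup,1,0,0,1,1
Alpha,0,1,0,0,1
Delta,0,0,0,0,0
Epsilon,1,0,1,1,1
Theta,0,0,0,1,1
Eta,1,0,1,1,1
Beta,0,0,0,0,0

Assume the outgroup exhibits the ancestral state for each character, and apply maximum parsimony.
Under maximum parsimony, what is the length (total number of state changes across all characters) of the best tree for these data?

Character polarity is set by the outgroup: the derived state is whichever differs from the outgroup's state, so for I, IV, V the derived state is '0', and for the remaining characters it is '1'.
I: derived state '0' in Alpha, Beta, Delta, and Theta only — synapomorphy for {Alpha, Beta, Delta, Theta}.
II: derived state '1' in Alpha only — an autapomorphy, so it tells us nothing about relationships among taxa.
III: derived state '1' in Epsilon and Eta only — synapomorphy for {Epsilon, Eta}.
IV (derived state '0') is shared by Alpha, Beta, and Delta — a synapomorphy uniting that clade.
V: derived state '0' in Beta and Delta only — synapomorphy for {Beta, Delta}.
Most parsimonious ingroup topology: (((Alpha,(Delta,Beta)),Theta),(Epsilon,Eta)).
Changes per character on this tree: I: 1; II: 1; III: 1; IV: 1; V: 1.
Total = 5.

5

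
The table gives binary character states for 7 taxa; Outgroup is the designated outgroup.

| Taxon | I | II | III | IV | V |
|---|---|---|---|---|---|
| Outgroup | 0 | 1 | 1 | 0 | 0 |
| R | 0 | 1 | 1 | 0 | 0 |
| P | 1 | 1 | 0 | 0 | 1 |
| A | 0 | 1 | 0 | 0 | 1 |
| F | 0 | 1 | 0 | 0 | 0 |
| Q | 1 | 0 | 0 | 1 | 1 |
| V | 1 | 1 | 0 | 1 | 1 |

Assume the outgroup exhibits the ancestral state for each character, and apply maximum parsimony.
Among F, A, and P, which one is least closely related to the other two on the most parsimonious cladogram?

F

Character polarity is set by the outgroup: the derived state is whichever differs from the outgroup's state, so for II, III the derived state is '0', and for the remaining characters it is '1'.
I: derived state '1' in P, Q, and V only — synapomorphy for {P, Q, V}.
II (derived state '0') is unique to Q (autapomorphy; uninformative for grouping).
III (derived state '0') is shared by A, F, P, Q, and V — a synapomorphy uniting that clade.
IV (derived state '1') is shared by Q and V — a synapomorphy uniting that clade.
V (derived state '1') is shared by A, P, Q, and V — a synapomorphy uniting that clade.
Most parsimonious ingroup topology: (R,(((P,(Q,V)),A),F)).
P and A share a more recent common ancestor with each other than either does with F, so F is the least closely related of the three.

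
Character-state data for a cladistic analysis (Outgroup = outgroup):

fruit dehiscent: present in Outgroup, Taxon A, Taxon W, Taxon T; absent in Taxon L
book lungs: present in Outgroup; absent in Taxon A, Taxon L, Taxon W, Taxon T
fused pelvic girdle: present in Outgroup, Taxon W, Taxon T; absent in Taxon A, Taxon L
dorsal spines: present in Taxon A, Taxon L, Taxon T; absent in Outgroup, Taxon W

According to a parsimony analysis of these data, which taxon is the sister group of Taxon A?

Taxon L

Character polarity is set by the outgroup: the derived state is whichever differs from the outgroup's state, so for fruit dehiscent, book lungs, fused pelvic girdle the derived state is 'absent', and for the remaining characters it is 'present'.
fruit dehiscent (derived state 'absent') is unique to Taxon L (autapomorphy; uninformative for grouping).
All ingroup taxa share the derived state 'absent' for book lungs; it defines the ingroup but does not resolve relationships within it.
fused pelvic girdle: derived state 'absent' in Taxon A and Taxon L only — synapomorphy for {Taxon A, Taxon L}.
dorsal spines: derived state 'present' in Taxon A, Taxon L, and Taxon T only — synapomorphy for {Taxon A, Taxon L, Taxon T}.
Most parsimonious ingroup topology: (((Taxon A,Taxon L),Taxon T),Taxon W).
Taxon A and Taxon L form a cherry on this tree, so they are sister taxa.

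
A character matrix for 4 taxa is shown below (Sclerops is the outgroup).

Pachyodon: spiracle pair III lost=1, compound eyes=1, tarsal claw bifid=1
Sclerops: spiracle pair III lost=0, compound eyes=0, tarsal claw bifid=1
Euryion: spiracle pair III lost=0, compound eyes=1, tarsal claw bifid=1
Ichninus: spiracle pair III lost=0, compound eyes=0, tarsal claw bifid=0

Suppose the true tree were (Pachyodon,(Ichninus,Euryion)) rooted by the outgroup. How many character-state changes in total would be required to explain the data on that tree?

Map each character onto (Pachyodon,(Ichninus,Euryion)) (rooted by Sclerops) and count the minimum state changes it requires (Fitch parsimony):
spiracle pair III lost: 1; compound eyes: 2; tarsal claw bifid: 1.
Total tree length = 4.

4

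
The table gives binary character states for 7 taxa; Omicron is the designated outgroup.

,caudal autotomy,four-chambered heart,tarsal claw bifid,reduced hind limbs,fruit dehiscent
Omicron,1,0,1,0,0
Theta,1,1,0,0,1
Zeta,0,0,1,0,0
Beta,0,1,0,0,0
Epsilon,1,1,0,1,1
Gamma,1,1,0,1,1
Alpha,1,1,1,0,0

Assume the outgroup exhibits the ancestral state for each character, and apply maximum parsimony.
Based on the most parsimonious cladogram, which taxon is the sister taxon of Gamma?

Epsilon

Character polarity is set by the outgroup: the derived state is whichever differs from the outgroup's state, so for caudal autotomy, tarsal claw bifid the derived state is '0', and for the remaining characters it is '1'.
caudal autotomy groups Beta and Zeta, which is incompatible with the clades supported by the remaining characters; treating it as convergent (homoplasy) costs fewer steps than any alternative tree.
Only Alpha, Beta, Epsilon, Gamma, and Theta show the derived state '1' for four-chambered heart, supporting them as a clade.
tarsal claw bifid (derived state '0') is shared by Beta, Epsilon, Gamma, and Theta — a synapomorphy uniting that clade.
reduced hind limbs (derived state '1') is shared by Epsilon and Gamma — a synapomorphy uniting that clade.
Only Epsilon, Gamma, and Theta show the derived state '1' for fruit dehiscent, supporting them as a clade.
Most parsimonious ingroup topology: ((((Theta,(Epsilon,Gamma)),Beta),Alpha),Zeta).
Gamma and Epsilon form a cherry on this tree, so they are sister taxa.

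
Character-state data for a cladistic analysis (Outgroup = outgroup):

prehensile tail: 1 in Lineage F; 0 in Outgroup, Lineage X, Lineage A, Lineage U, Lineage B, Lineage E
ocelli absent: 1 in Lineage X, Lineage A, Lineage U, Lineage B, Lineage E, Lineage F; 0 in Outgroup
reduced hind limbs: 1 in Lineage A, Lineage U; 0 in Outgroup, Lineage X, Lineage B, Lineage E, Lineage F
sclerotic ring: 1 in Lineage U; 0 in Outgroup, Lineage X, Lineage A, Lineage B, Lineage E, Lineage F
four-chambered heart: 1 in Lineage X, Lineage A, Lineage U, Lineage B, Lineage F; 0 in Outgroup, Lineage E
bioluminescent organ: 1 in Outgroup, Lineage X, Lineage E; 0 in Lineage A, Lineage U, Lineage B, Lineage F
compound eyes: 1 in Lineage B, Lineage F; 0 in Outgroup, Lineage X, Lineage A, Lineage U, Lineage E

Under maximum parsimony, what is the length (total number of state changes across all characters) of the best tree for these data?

Character polarity is set by the outgroup: the derived state is whichever differs from the outgroup's state, so for bioluminescent organ the derived state is '0', and for the remaining characters it is '1'.
prehensile tail: derived state '1' in Lineage F only — an autapomorphy, so it tells us nothing about relationships among taxa.
All ingroup taxa share the derived state '1' for ocelli absent; it defines the ingroup but does not resolve relationships within it.
Only Lineage A and Lineage U show the derived state '1' for reduced hind limbs, supporting them as a clade.
sclerotic ring (derived state '1') is unique to Lineage U (autapomorphy; uninformative for grouping).
four-chambered heart (derived state '1') is shared by Lineage A, Lineage B, Lineage F, Lineage U, and Lineage X — a synapomorphy uniting that clade.
Only Lineage A, Lineage B, Lineage F, and Lineage U show the derived state '0' for bioluminescent organ, supporting them as a clade.
Only Lineage B and Lineage F show the derived state '1' for compound eyes, supporting them as a clade.
Most parsimonious ingroup topology: ((Lineage X,((Lineage A,Lineage U),(Lineage B,Lineage F))),Lineage E).
Changes per character on this tree: prehensile tail: 1; ocelli absent: 1; reduced hind limbs: 1; sclerotic ring: 1; four-chambered heart: 1; bioluminescent organ: 1; compound eyes: 1.
Total = 7.

7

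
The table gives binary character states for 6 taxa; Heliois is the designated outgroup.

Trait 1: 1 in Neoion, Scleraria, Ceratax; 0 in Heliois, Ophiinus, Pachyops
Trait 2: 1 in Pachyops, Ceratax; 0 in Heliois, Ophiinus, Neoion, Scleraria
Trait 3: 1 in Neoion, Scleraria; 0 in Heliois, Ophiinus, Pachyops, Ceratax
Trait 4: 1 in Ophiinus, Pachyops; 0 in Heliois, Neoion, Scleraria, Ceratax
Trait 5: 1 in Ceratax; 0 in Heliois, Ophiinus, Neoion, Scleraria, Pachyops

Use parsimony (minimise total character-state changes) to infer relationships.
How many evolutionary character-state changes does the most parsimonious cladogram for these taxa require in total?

The outgroup has state '0' for every character, so '1' is the derived state throughout.
Only Ceratax, Neoion, and Scleraria show the derived state '1' for Trait 1, supporting them as a clade.
Trait 2 groups Ceratax and Pachyops, which is incompatible with the clades supported by the remaining characters; treating it as convergent (homoplasy) costs fewer steps than any alternative tree.
Trait 3 (derived state '1') is shared by Neoion and Scleraria — a synapomorphy uniting that clade.
Trait 4 (derived state '1') is shared by Ophiinus and Pachyops — a synapomorphy uniting that clade.
Trait 5 (derived state '1') is unique to Ceratax (autapomorphy; uninformative for grouping).
Most parsimonious ingroup topology: ((Ophiinus,Pachyops),((Neoion,Scleraria),Ceratax)).
Changes per character on this tree: Trait 1: 1; Trait 2: 2; Trait 3: 1; Trait 4: 1; Trait 5: 1.
Total = 6.

6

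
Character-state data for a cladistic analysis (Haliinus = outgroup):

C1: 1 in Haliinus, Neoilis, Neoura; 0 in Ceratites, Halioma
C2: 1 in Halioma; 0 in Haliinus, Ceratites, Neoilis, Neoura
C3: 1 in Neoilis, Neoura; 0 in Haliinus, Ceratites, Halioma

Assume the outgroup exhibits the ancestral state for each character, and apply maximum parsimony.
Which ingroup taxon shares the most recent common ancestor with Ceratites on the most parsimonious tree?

Halioma

Character polarity is set by the outgroup: the derived state is whichever differs from the outgroup's state, so for C1 the derived state is '0', and for the remaining characters it is '1'.
C1: derived state '0' in Ceratites and Halioma only — synapomorphy for {Ceratites, Halioma}.
C2 (derived state '1') is unique to Halioma (autapomorphy; uninformative for grouping).
C3: derived state '1' in Neoilis and Neoura only — synapomorphy for {Neoilis, Neoura}.
Most parsimonious ingroup topology: ((Neoilis,Neoura),(Halioma,Ceratites)).
Ceratites and Halioma form a cherry on this tree, so they are sister taxa.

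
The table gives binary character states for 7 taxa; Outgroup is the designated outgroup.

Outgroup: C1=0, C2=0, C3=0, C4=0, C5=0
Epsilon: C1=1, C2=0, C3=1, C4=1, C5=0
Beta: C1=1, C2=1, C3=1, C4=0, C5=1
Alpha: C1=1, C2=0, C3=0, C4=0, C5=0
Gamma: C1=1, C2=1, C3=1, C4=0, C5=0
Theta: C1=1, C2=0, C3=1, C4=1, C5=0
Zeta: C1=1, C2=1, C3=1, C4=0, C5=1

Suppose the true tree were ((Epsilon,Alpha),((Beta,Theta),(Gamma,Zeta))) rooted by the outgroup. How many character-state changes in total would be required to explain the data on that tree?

9

Map each character onto ((Epsilon,Alpha),((Beta,Theta),(Gamma,Zeta))) (rooted by Outgroup) and count the minimum state changes it requires (Fitch parsimony):
C1: 1; C2: 2; C3: 2; C4: 2; C5: 2.
Total tree length = 9.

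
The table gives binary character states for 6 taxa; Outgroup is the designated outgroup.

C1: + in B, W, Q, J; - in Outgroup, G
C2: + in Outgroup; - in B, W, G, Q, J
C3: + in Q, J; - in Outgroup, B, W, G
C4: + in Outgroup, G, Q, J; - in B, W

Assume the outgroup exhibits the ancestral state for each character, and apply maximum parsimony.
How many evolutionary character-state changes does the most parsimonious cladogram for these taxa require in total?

4

Character polarity is set by the outgroup: the derived state is whichever differs from the outgroup's state, so for C2, C4 the derived state is '-', and for the remaining characters it is '+'.
Only B, J, Q, and W show the derived state '+' for C1, supporting them as a clade.
All ingroup taxa share the derived state '-' for C2; it defines the ingroup but does not resolve relationships within it.
Only J and Q show the derived state '+' for C3, supporting them as a clade.
Only B and W show the derived state '-' for C4, supporting them as a clade.
Most parsimonious ingroup topology: (((B,W),(Q,J)),G).
Changes per character on this tree: C1: 1; C2: 1; C3: 1; C4: 1.
Total = 4.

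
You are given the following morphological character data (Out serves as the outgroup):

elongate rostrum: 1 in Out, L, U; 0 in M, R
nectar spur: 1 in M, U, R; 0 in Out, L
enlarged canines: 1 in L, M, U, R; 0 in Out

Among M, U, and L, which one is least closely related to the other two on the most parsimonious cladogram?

Character polarity is set by the outgroup: the derived state is whichever differs from the outgroup's state, so for elongate rostrum the derived state is '0', and for the remaining characters it is '1'.
elongate rostrum: derived state '0' in M and R only — synapomorphy for {M, R}.
Only M, R, and U show the derived state '1' for nectar spur, supporting them as a clade.
All ingroup taxa share the derived state '1' for enlarged canines; it defines the ingroup but does not resolve relationships within it.
Most parsimonious ingroup topology: (L,((M,R),U)).
U and M share a more recent common ancestor with each other than either does with L, so L is the least closely related of the three.

L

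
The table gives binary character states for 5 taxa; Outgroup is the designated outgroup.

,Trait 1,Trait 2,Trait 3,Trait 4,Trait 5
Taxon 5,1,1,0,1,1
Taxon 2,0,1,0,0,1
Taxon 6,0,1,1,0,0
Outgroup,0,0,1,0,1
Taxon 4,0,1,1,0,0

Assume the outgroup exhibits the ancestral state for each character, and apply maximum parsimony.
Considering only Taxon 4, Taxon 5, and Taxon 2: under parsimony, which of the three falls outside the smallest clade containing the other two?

Character polarity is set by the outgroup: the derived state is whichever differs from the outgroup's state, so for Trait 3, Trait 5 the derived state is '0', and for the remaining characters it is '1'.
Trait 1: derived state '1' in Taxon 5 only — an autapomorphy, so it tells us nothing about relationships among taxa.
Trait 2 (derived state '1') is shared by all ingroup taxa — unites the whole ingroup.
Trait 3: derived state '0' in Taxon 2 and Taxon 5 only — synapomorphy for {Taxon 2, Taxon 5}.
Trait 4: derived state '1' in Taxon 5 only — an autapomorphy, so it tells us nothing about relationships among taxa.
Trait 5: derived state '0' in Taxon 4 and Taxon 6 only — synapomorphy for {Taxon 4, Taxon 6}.
Most parsimonious ingroup topology: ((Taxon 5,Taxon 2),(Taxon 4,Taxon 6)).
Taxon 2 and Taxon 5 share a more recent common ancestor with each other than either does with Taxon 4, so Taxon 4 is the least closely related of the three.

Taxon 4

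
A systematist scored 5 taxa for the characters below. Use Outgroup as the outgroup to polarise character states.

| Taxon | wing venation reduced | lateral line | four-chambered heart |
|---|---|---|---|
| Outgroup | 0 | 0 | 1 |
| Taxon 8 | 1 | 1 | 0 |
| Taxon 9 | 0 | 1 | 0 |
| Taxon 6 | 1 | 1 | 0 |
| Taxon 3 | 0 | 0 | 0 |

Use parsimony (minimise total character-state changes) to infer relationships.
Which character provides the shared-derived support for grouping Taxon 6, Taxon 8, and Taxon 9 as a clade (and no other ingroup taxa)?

lateral line

Character polarity is set by the outgroup: the derived state is whichever differs from the outgroup's state, so for four-chambered heart the derived state is '0', and for the remaining characters it is '1'.
wing venation reduced: derived state '1' in Taxon 6 and Taxon 8 only — synapomorphy for {Taxon 6, Taxon 8}.
lateral line (derived state '1') is shared by Taxon 6, Taxon 8, and Taxon 9 — a synapomorphy uniting that clade.
four-chambered heart (derived state '0') is shared by all ingroup taxa — unites the whole ingroup.
Most parsimonious ingroup topology: (((Taxon 8,Taxon 6),Taxon 9),Taxon 3).
The clade {Taxon 6, Taxon 8, Taxon 9} is supported by lateral line: its derived state '1' occurs in exactly those taxa and in no other taxon (including the outgroup).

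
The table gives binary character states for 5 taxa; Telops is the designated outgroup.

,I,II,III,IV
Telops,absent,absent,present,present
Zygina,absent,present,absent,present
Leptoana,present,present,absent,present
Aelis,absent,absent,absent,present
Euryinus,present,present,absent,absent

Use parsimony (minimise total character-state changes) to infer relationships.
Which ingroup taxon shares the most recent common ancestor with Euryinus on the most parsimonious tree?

Character polarity is set by the outgroup: the derived state is whichever differs from the outgroup's state, so for III, IV the derived state is 'absent', and for the remaining characters it is 'present'.
Only Euryinus and Leptoana show the derived state 'present' for I, supporting them as a clade.
II: derived state 'present' in Euryinus, Leptoana, and Zygina only — synapomorphy for {Euryinus, Leptoana, Zygina}.
All ingroup taxa share the derived state 'absent' for III; it defines the ingroup but does not resolve relationships within it.
IV (derived state 'absent') is unique to Euryinus (autapomorphy; uninformative for grouping).
Most parsimonious ingroup topology: ((Zygina,(Leptoana,Euryinus)),Aelis).
Euryinus and Leptoana form a cherry on this tree, so they are sister taxa.

Leptoana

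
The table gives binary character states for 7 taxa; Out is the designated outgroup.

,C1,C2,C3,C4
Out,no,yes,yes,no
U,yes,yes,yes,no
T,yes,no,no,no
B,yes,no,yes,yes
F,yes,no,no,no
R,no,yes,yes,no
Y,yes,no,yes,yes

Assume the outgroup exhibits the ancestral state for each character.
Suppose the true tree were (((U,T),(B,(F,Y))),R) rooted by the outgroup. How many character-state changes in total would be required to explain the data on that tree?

Map each character onto (((U,T),(B,(F,Y))),R) (rooted by Out) and count the minimum state changes it requires (Fitch parsimony):
C1: 1; C2: 2; C3: 2; C4: 2.
Total tree length = 7.

7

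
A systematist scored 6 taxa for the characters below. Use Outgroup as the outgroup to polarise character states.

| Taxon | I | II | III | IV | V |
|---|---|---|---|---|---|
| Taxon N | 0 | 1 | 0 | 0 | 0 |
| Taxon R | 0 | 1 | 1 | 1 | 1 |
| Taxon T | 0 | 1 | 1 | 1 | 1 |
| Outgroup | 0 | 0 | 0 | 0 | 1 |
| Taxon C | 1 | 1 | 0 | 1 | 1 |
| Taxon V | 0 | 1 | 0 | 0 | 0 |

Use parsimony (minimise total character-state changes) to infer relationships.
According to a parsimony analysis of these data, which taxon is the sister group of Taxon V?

Taxon N

Character polarity is set by the outgroup: the derived state is whichever differs from the outgroup's state, so for V the derived state is '0', and for the remaining characters it is '1'.
I: derived state '1' in Taxon C only — an autapomorphy, so it tells us nothing about relationships among taxa.
All ingroup taxa share the derived state '1' for II; it defines the ingroup but does not resolve relationships within it.
III (derived state '1') is shared by Taxon R and Taxon T — a synapomorphy uniting that clade.
IV (derived state '1') is shared by Taxon C, Taxon R, and Taxon T — a synapomorphy uniting that clade.
V (derived state '0') is shared by Taxon N and Taxon V — a synapomorphy uniting that clade.
Most parsimonious ingroup topology: ((Taxon V,Taxon N),((Taxon T,Taxon R),Taxon C)).
Taxon V and Taxon N form a cherry on this tree, so they are sister taxa.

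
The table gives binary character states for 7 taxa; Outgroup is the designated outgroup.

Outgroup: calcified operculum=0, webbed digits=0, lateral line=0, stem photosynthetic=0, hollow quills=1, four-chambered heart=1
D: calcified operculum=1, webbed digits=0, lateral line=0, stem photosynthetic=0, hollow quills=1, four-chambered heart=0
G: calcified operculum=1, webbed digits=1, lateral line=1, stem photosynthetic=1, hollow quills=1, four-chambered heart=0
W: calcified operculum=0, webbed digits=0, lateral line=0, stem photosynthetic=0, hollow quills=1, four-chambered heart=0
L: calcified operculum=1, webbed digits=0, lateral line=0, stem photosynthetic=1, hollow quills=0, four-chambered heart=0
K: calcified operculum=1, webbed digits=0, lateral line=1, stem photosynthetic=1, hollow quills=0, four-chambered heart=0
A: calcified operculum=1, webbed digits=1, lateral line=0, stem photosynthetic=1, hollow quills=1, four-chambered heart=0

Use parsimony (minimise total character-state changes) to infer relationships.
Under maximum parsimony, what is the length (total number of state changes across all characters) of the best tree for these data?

Character polarity is set by the outgroup: the derived state is whichever differs from the outgroup's state, so for hollow quills, four-chambered heart the derived state is '0', and for the remaining characters it is '1'.
calcified operculum: derived state '1' in A, D, G, K, and L only — synapomorphy for {A, D, G, K, L}.
Only A and G show the derived state '1' for webbed digits, supporting them as a clade.
lateral line (state '1') occurs in G and K but conflicts with the nesting implied by the other characters — most parsimoniously interpreted as homoplasy.
stem photosynthetic: derived state '1' in A, G, K, and L only — synapomorphy for {A, G, K, L}.
Only K and L show the derived state '0' for hollow quills, supporting them as a clade.
All ingroup taxa share the derived state '0' for four-chambered heart; it defines the ingroup but does not resolve relationships within it.
Most parsimonious ingroup topology: ((D,((G,A),(L,K))),W).
Changes per character on this tree: calcified operculum: 1; webbed digits: 1; lateral line: 2; stem photosynthetic: 1; hollow quills: 1; four-chambered heart: 1.
Total = 7.

7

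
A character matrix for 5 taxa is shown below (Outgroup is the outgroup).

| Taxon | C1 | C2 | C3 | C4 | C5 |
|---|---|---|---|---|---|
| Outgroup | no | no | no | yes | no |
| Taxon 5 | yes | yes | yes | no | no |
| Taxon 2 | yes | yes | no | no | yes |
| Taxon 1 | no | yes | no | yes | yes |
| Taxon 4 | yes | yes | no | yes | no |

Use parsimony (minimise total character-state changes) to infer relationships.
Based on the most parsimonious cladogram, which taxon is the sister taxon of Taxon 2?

Taxon 5

Character polarity is set by the outgroup: the derived state is whichever differs from the outgroup's state, so for C4 the derived state is 'no', and for the remaining characters it is 'yes'.
C1 (derived state 'yes') is shared by Taxon 2, Taxon 4, and Taxon 5 — a synapomorphy uniting that clade.
All ingroup taxa share the derived state 'yes' for C2; it defines the ingroup but does not resolve relationships within it.
C3: derived state 'yes' in Taxon 5 only — an autapomorphy, so it tells us nothing about relationships among taxa.
Only Taxon 2 and Taxon 5 show the derived state 'no' for C4, supporting them as a clade.
C5 groups Taxon 1 and Taxon 2, which is incompatible with the clades supported by the remaining characters; treating it as convergent (homoplasy) costs fewer steps than any alternative tree.
Most parsimonious ingroup topology: (((Taxon 5,Taxon 2),Taxon 4),Taxon 1).
Taxon 2 and Taxon 5 form a cherry on this tree, so they are sister taxa.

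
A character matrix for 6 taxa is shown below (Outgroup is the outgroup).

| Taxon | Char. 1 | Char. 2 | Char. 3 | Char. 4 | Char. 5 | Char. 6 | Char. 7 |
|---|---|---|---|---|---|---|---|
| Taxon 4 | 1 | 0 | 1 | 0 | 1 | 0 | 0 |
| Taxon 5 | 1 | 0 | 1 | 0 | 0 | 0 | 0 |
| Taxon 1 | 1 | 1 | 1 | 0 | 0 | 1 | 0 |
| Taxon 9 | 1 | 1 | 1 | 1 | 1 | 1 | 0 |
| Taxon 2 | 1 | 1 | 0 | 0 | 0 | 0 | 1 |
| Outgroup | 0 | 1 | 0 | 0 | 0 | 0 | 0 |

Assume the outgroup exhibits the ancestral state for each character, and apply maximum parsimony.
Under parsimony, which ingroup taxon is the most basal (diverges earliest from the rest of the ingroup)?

Character polarity is set by the outgroup: the derived state is whichever differs from the outgroup's state, so for Char. 2 the derived state is '0', and for the remaining characters it is '1'.
Char. 1 (derived state '1') is shared by all ingroup taxa — unites the whole ingroup.
Char. 2: derived state '0' in Taxon 4 and Taxon 5 only — synapomorphy for {Taxon 4, Taxon 5}.
Char. 3 (derived state '1') is shared by Taxon 1, Taxon 4, Taxon 5, and Taxon 9 — a synapomorphy uniting that clade.
Char. 4: derived state '1' in Taxon 9 only — an autapomorphy, so it tells us nothing about relationships among taxa.
Char. 5 (state '1') occurs in Taxon 4 and Taxon 9 but conflicts with the nesting implied by the other characters — most parsimoniously interpreted as homoplasy.
Char. 6: derived state '1' in Taxon 1 and Taxon 9 only — synapomorphy for {Taxon 1, Taxon 9}.
Char. 7: derived state '1' in Taxon 2 only — an autapomorphy, so it tells us nothing about relationships among taxa.
Most parsimonious ingroup topology: (((Taxon 4,Taxon 5),(Taxon 9,Taxon 1)),Taxon 2).
Taxon 2 is sister to the clade containing all other ingroup taxa, so it is the earliest-diverging (most basal) ingroup lineage.

Taxon 2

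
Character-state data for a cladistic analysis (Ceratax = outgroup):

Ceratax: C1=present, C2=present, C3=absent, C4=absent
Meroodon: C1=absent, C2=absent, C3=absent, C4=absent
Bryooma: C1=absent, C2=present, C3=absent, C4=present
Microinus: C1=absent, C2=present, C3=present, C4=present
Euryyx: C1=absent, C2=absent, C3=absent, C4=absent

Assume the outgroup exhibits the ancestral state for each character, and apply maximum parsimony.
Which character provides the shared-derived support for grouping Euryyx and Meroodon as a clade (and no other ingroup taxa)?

Character polarity is set by the outgroup: the derived state is whichever differs from the outgroup's state, so for C1, C2 the derived state is 'absent', and for the remaining characters it is 'present'.
All ingroup taxa share the derived state 'absent' for C1; it defines the ingroup but does not resolve relationships within it.
C2: derived state 'absent' in Euryyx and Meroodon only — synapomorphy for {Euryyx, Meroodon}.
C3: derived state 'present' in Microinus only — an autapomorphy, so it tells us nothing about relationships among taxa.
Only Bryooma and Microinus show the derived state 'present' for C4, supporting them as a clade.
Most parsimonious ingroup topology: ((Microinus,Bryooma),(Meroodon,Euryyx)).
The clade {Euryyx, Meroodon} is supported by C2: its derived state 'absent' occurs in exactly those taxa and in no other taxon (including the outgroup).

C2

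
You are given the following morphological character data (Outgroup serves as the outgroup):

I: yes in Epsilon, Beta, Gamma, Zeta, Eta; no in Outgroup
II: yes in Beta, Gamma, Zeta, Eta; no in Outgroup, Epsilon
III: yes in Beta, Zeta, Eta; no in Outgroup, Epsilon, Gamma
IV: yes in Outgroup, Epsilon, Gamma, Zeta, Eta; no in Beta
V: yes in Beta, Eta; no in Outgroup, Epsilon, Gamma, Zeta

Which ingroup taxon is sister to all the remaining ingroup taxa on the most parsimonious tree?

Epsilon

Character polarity is set by the outgroup: the derived state is whichever differs from the outgroup's state, so for IV the derived state is 'no', and for the remaining characters it is 'yes'.
All ingroup taxa share the derived state 'yes' for I; it defines the ingroup but does not resolve relationships within it.
Only Beta, Eta, Gamma, and Zeta show the derived state 'yes' for II, supporting them as a clade.
III: derived state 'yes' in Beta, Eta, and Zeta only — synapomorphy for {Beta, Eta, Zeta}.
IV: derived state 'no' in Beta only — an autapomorphy, so it tells us nothing about relationships among taxa.
V: derived state 'yes' in Beta and Eta only — synapomorphy for {Beta, Eta}.
Most parsimonious ingroup topology: (Epsilon,(((Beta,Eta),Zeta),Gamma)).
Epsilon is sister to the clade containing all other ingroup taxa, so it is the earliest-diverging (most basal) ingroup lineage.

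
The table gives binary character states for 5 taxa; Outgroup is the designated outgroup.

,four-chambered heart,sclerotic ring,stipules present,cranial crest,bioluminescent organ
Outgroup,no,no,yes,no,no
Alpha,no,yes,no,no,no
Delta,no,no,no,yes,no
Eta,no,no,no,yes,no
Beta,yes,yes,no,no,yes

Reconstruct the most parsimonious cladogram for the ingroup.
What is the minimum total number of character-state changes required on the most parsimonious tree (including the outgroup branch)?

Character polarity is set by the outgroup: the derived state is whichever differs from the outgroup's state, so for stipules present the derived state is 'no', and for the remaining characters it is 'yes'.
four-chambered heart: derived state 'yes' in Beta only — an autapomorphy, so it tells us nothing about relationships among taxa.
sclerotic ring (derived state 'yes') is shared by Alpha and Beta — a synapomorphy uniting that clade.
stipules present (derived state 'no') is shared by all ingroup taxa — unites the whole ingroup.
cranial crest (derived state 'yes') is shared by Delta and Eta — a synapomorphy uniting that clade.
bioluminescent organ: derived state 'yes' in Beta only — an autapomorphy, so it tells us nothing about relationships among taxa.
Most parsimonious ingroup topology: ((Alpha,Beta),(Delta,Eta)).
Changes per character on this tree: four-chambered heart: 1; sclerotic ring: 1; stipules present: 1; cranial crest: 1; bioluminescent organ: 1.
Total = 5.

5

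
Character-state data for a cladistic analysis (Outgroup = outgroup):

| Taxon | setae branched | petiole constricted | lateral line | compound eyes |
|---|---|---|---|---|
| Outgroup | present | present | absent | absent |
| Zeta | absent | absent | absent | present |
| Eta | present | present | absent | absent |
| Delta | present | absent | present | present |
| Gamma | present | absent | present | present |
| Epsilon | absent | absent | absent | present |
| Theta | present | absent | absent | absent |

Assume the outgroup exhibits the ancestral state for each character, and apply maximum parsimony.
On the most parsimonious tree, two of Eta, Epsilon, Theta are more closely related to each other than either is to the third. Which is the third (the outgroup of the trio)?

Eta

Character polarity is set by the outgroup: the derived state is whichever differs from the outgroup's state, so for setae branched, petiole constricted the derived state is 'absent', and for the remaining characters it is 'present'.
setae branched: derived state 'absent' in Epsilon and Zeta only — synapomorphy for {Epsilon, Zeta}.
petiole constricted: derived state 'absent' in Delta, Epsilon, Gamma, Theta, and Zeta only — synapomorphy for {Delta, Epsilon, Gamma, Theta, Zeta}.
lateral line (derived state 'present') is shared by Delta and Gamma — a synapomorphy uniting that clade.
compound eyes: derived state 'present' in Delta, Epsilon, Gamma, and Zeta only — synapomorphy for {Delta, Epsilon, Gamma, Zeta}.
Most parsimonious ingroup topology: ((((Zeta,Epsilon),(Delta,Gamma)),Theta),Eta).
Theta and Epsilon share a more recent common ancestor with each other than either does with Eta, so Eta is the least closely related of the three.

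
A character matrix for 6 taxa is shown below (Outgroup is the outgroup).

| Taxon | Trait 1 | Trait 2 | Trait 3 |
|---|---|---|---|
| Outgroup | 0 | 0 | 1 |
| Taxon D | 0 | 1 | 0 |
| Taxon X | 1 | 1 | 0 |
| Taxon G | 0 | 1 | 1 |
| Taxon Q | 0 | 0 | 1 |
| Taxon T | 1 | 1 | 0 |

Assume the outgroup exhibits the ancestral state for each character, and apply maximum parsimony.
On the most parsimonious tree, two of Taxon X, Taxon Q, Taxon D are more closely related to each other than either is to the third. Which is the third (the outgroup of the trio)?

Character polarity is set by the outgroup: the derived state is whichever differs from the outgroup's state, so for Trait 3 the derived state is '0', and for the remaining characters it is '1'.
Only Taxon T and Taxon X show the derived state '1' for Trait 1, supporting them as a clade.
Trait 2: derived state '1' in Taxon D, Taxon G, Taxon T, and Taxon X only — synapomorphy for {Taxon D, Taxon G, Taxon T, Taxon X}.
Trait 3 (derived state '0') is shared by Taxon D, Taxon T, and Taxon X — a synapomorphy uniting that clade.
Most parsimonious ingroup topology: (((Taxon D,(Taxon X,Taxon T)),Taxon G),Taxon Q).
Taxon X and Taxon D share a more recent common ancestor with each other than either does with Taxon Q, so Taxon Q is the least closely related of the three.

Taxon Q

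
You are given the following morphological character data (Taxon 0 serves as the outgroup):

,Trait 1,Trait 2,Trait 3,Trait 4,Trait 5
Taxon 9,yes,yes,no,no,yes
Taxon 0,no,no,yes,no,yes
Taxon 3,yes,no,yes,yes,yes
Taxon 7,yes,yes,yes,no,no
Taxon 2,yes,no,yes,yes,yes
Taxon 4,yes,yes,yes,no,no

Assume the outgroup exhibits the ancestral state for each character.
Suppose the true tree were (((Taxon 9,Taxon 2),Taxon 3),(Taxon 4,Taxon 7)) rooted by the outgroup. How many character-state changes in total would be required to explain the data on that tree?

7

Map each character onto (((Taxon 9,Taxon 2),Taxon 3),(Taxon 4,Taxon 7)) (rooted by Taxon 0) and count the minimum state changes it requires (Fitch parsimony):
Trait 1: 1; Trait 2: 2; Trait 3: 1; Trait 4: 2; Trait 5: 1.
Total tree length = 7.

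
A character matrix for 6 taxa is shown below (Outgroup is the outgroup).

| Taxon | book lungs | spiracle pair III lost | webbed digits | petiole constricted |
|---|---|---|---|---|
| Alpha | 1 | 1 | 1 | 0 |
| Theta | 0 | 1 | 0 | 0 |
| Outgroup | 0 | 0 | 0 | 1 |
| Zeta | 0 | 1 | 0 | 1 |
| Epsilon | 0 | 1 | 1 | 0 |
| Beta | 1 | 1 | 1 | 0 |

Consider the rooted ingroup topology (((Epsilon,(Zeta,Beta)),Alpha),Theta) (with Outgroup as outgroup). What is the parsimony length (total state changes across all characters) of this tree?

7

Map each character onto (((Epsilon,(Zeta,Beta)),Alpha),Theta) (rooted by Outgroup) and count the minimum state changes it requires (Fitch parsimony):
book lungs: 2; spiracle pair III lost: 1; webbed digits: 2; petiole constricted: 2.
Total tree length = 7.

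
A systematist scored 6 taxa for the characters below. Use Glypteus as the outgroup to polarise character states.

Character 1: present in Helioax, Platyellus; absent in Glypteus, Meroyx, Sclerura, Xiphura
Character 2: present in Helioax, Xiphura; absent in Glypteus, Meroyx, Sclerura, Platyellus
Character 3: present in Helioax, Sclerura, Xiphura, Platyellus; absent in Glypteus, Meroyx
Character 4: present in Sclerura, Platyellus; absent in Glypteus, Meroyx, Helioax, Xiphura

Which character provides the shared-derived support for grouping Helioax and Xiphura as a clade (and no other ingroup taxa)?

Character 2

The outgroup has state 'absent' for every character, so 'present' is the derived state throughout.
Character 1 (state 'present') occurs in Helioax and Platyellus but conflicts with the nesting implied by the other characters — most parsimoniously interpreted as homoplasy.
Only Helioax and Xiphura show the derived state 'present' for Character 2, supporting them as a clade.
Character 3: derived state 'present' in Helioax, Platyellus, Sclerura, and Xiphura only — synapomorphy for {Helioax, Platyellus, Sclerura, Xiphura}.
Character 4 (derived state 'present') is shared by Platyellus and Sclerura — a synapomorphy uniting that clade.
Most parsimonious ingroup topology: (Meroyx,((Helioax,Xiphura),(Sclerura,Platyellus))).
The clade {Helioax, Xiphura} is supported by Character 2: its derived state 'present' occurs in exactly those taxa and in no other taxon (including the outgroup).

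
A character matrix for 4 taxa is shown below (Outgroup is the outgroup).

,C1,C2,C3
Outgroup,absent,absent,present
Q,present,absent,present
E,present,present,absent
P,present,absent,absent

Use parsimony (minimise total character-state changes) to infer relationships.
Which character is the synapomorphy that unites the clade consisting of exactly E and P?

Character polarity is set by the outgroup: the derived state is whichever differs from the outgroup's state, so for C3 the derived state is 'absent', and for the remaining characters it is 'present'.
C1 (derived state 'present') is shared by all ingroup taxa — unites the whole ingroup.
C2: derived state 'present' in E only — an autapomorphy, so it tells us nothing about relationships among taxa.
Only E and P show the derived state 'absent' for C3, supporting them as a clade.
Most parsimonious ingroup topology: (Q,(E,P)).
The clade {E, P} is supported by C3: its derived state 'absent' occurs in exactly those taxa and in no other taxon (including the outgroup).

C3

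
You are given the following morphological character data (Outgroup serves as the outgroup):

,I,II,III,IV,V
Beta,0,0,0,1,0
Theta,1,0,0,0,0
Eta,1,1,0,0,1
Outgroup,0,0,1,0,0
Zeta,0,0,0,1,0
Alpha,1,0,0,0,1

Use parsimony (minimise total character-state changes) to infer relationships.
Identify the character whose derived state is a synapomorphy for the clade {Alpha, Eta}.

V

Character polarity is set by the outgroup: the derived state is whichever differs from the outgroup's state, so for III the derived state is '0', and for the remaining characters it is '1'.
I: derived state '1' in Alpha, Eta, and Theta only — synapomorphy for {Alpha, Eta, Theta}.
II (derived state '1') is unique to Eta (autapomorphy; uninformative for grouping).
III (derived state '0') is shared by all ingroup taxa — unites the whole ingroup.
IV (derived state '1') is shared by Beta and Zeta — a synapomorphy uniting that clade.
V (derived state '1') is shared by Alpha and Eta — a synapomorphy uniting that clade.
Most parsimonious ingroup topology: (((Alpha,Eta),Theta),(Beta,Zeta)).
The clade {Alpha, Eta} is supported by V: its derived state '1' occurs in exactly those taxa and in no other taxon (including the outgroup).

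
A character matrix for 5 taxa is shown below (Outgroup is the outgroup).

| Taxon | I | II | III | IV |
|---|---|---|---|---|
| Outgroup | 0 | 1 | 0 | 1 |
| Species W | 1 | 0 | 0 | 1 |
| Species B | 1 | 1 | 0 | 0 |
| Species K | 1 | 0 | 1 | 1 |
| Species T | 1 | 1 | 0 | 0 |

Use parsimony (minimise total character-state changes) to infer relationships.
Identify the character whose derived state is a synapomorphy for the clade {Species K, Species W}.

Character polarity is set by the outgroup: the derived state is whichever differs from the outgroup's state, so for II, IV the derived state is '0', and for the remaining characters it is '1'.
I (derived state '1') is shared by all ingroup taxa — unites the whole ingroup.
II (derived state '0') is shared by Species K and Species W — a synapomorphy uniting that clade.
III (derived state '1') is unique to Species K (autapomorphy; uninformative for grouping).
IV (derived state '0') is shared by Species B and Species T — a synapomorphy uniting that clade.
Most parsimonious ingroup topology: ((Species W,Species K),(Species B,Species T)).
The clade {Species K, Species W} is supported by II: its derived state '0' occurs in exactly those taxa and in no other taxon (including the outgroup).

II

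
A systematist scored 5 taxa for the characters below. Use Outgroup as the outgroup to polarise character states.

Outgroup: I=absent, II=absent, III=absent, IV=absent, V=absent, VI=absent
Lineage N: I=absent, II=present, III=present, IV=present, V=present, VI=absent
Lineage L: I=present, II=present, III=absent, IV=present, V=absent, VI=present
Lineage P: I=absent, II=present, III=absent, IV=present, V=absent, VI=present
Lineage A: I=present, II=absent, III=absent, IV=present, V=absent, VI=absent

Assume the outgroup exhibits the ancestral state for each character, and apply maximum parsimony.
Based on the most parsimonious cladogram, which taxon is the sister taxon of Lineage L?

Lineage P

The outgroup has state 'absent' for every character, so 'present' is the derived state throughout.
I groups Lineage A and Lineage L, which is incompatible with the clades supported by the remaining characters; treating it as convergent (homoplasy) costs fewer steps than any alternative tree.
II (derived state 'present') is shared by Lineage L, Lineage N, and Lineage P — a synapomorphy uniting that clade.
III (derived state 'present') is unique to Lineage N (autapomorphy; uninformative for grouping).
All ingroup taxa share the derived state 'present' for IV; it defines the ingroup but does not resolve relationships within it.
V (derived state 'present') is unique to Lineage N (autapomorphy; uninformative for grouping).
Only Lineage L and Lineage P show the derived state 'present' for VI, supporting them as a clade.
Most parsimonious ingroup topology: ((Lineage N,(Lineage L,Lineage P)),Lineage A).
Lineage L and Lineage P form a cherry on this tree, so they are sister taxa.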